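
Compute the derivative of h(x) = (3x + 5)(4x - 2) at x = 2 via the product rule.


Let u(x) = 3x + 5 and v(x) = 4x - 2
u'(x) = 3
v'(x) = 4
Product rule: h'(x) = u'(x)*v(x) + u(x)*v'(x)
= 3 * (4x - 2) + (3x + 5) * 4
At x = 2:
u(2) = 3 * 2 + 5 = 11
v(2) = 4 * 2 - 2 = 6
h'(2) = 3 * 6 + 11 * 4
= 18 + 44
= 62

62


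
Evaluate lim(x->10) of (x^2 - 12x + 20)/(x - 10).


Direct substitution gives 0/0, so we factor the numerator.
Factor: (x^2 - 12x + 20) = (x - 10)(x - 2)
Cancel the common factor (x - 10):
(x^2 - 12x + 20)/(x - 10) = (x - 2)
Now substitute x = 10:
= (10) - (2) = 8

8


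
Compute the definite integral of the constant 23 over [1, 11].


The integral of a constant k over [a, b] equals k * (b - a).
integral from 1 to 11 of 23 dx
= 23 * (11 - 1)
= 23 * 10
= 230

230


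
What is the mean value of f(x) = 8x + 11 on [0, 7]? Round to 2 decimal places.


Average value = 1/(b-a) * integral from a to b of f(x) dx
First compute the integral of 8x + 11:
F(x) = 4x^2 + 11x
F(7) = 4 * 49 + 11 * 7 = 273
F(0) = 4 * 0 + 11 * 0 = 0
Integral = 273 - 0 = 273
Average = 273 / (7 - 0) = 273 / 7
= 39 = 39.00

39.00


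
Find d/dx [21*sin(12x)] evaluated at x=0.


Apply the chain rule to differentiate 21*sin(12x):
d/dx [21*sin(12x)]
= 21 * cos(12x) * d/dx(12x)
= 21 * 12 * cos(12x)
= 252 * cos(12x)
Evaluate at x = 0:
= 252 * cos(0)
= 252 * 1
= 252

252


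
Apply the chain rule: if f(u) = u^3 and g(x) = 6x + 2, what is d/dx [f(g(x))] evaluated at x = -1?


Using the chain rule: (f(g(x)))' = f'(g(x)) * g'(x)
First, find g(-1):
g(-1) = 6 * (-1) + 2 = -4
Next, f'(u) = 3u^2
And g'(x) = 6
So f'(g(-1)) * g'(-1)
= 3 * (-4)^2 * 6
= 3 * 16 * 6
= 288

288


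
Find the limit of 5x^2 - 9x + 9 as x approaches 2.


Since polynomials are continuous, we use direct substitution.
lim(x->2) of 5x^2 - 9x + 9
= 5 * 2^2 - 9 * 2 + 9
= 20 - 18 + 9
= 11

11


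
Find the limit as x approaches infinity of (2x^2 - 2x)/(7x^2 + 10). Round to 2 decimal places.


For limits at infinity with equal-degree polynomials,
we compare leading coefficients.
Numerator leading term: 2x^2
Denominator leading term: 7x^2
Divide both by x^2:
lim = (2 - 2/x) / (7 + 10/x^2)
As x -> infinity, the 1/x and 1/x^2 terms vanish:
= 2/7 ≈ 0.29

0.29


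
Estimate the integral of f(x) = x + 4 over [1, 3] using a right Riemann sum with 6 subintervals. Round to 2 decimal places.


Right Riemann sum uses right endpoints of each subinterval.
Interval: [1, 3], n = 6
dx = (3 - 1) / 6 = 1/3
Right endpoints: [4/3, 5/3, 2, 7/3, 8/3, 3]
f values: [16/3, 17/3, 6, 19/3, 20/3, 7]
Sum = dx * (sum of f values)
= 1/3 * 37
= 37/3 ≈ 12.33

12.33


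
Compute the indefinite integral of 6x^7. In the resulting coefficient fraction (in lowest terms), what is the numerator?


Apply the power rule for integration:
integral of ax^n dx = a/(n+1) * x^(n+1) + C
integral of 6x^7 dx
= 6/8 * x^8 + C
= 3/4 * x^8 + C
The coefficient in lowest terms is 3/4, and its numerator is 3

3


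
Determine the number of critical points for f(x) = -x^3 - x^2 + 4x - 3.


Find where f'(x) = 0:
f(x) = -x^3 - x^2 + 4x - 3
f'(x) = -3x^2 - 2x + 4
This is a quadratic in x. Use the discriminant to count real roots.
Discriminant = (-2)^2 - 4 * (-3) * 4
= 4 - (-48)
= 52
Since discriminant > 0, f'(x) = 0 has 2 real solutions.
Number of critical points: 2

2


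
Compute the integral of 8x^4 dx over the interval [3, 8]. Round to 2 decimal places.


Find the antiderivative of 8x^4:
F(x) = 8/5 * x^5
Apply the Fundamental Theorem of Calculus:
F(8) - F(3)
= 8/5 * 8^5 - 8/5 * 3^5
= 8/5 * (32768 - 243)
= 8/5 * 32525
= 52040 = 52040.00

52040.00


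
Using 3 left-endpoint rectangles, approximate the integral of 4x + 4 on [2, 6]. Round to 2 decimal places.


Left Riemann sum uses left endpoints of each subinterval.
Interval: [2, 6], n = 3
dx = (6 - 2) / 3 = 4/3
Left endpoints: [2, 10/3, 14/3]
f values: [12, 52/3, 68/3]
Sum = dx * (sum of f values)
= 4/3 * 52
= 208/3 ≈ 69.33

69.33


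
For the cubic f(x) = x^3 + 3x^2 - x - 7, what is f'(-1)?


Differentiate f(x) = x^3 + 3x^2 - x - 7 term by term:
f'(x) = 3x^2 + 6x - 1
Substitute x = -1:
f'(-1) = 3 * (-1)^2 + 6 * (-1) - 1
= 3 - 6 - 1
= -4

-4


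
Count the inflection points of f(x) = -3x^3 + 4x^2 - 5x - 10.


Inflection points occur where f''(x) = 0 and concavity changes.
f(x) = -3x^3 + 4x^2 - 5x - 10
f'(x) = -9x^2 + 8x - 5
f''(x) = -18x + 8
Set f''(x) = 0:
-18x + 8 = 0
x = -8 / (-18) = 4/9
Since f''(x) is linear (degree 1), it changes sign at this point.
Therefore there is exactly 1 inflection point.

1


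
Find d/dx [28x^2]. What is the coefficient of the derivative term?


We apply the power rule: d/dx [ax^n] = a*n * x^(n-1)
d/dx [28x^2]
= 28 * 2 * x^(2-1)
= 56x
The coefficient is 56

56


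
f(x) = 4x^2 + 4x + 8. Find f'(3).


Differentiate term by term using power and sum rules:
f(x) = 4x^2 + 4x + 8
f'(x) = 8x + 4
Substitute x = 3:
f'(3) = 8 * 3 + 4
= 24 + 4
= 28

28


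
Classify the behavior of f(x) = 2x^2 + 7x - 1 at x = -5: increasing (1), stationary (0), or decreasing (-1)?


Compute f'(x) to determine behavior:
f'(x) = 4x + 7
f'(-5) = 4 * (-5) + 7
= -20 + 7
= -13
Since f'(-5) < 0, the function is decreasing (-1)

-1


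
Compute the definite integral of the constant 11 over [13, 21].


The integral of a constant k over [a, b] equals k * (b - a).
integral from 13 to 21 of 11 dx
= 11 * (21 - 13)
= 11 * 8
= 88

88


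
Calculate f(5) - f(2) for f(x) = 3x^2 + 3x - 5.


Net change = f(b) - f(a)
f(x) = 3x^2 + 3x - 5
Compute f(5):
f(5) = 3 * 5^2 + 3 * 5 - 5
= 75 + 15 - 5
= 85
Compute f(2):
f(2) = 3 * 2^2 + 3 * 2 - 5
= 12 + 6 - 5
= 13
Net change = 85 - 13 = 72

72


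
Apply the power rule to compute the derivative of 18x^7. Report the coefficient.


We apply the power rule: d/dx [ax^n] = a*n * x^(n-1)
d/dx [18x^7]
= 18 * 7 * x^(7-1)
= 126x^6
The coefficient is 126

126


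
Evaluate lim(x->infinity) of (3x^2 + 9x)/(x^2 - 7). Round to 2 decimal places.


For limits at infinity with equal-degree polynomials,
we compare leading coefficients.
Numerator leading term: 3x^2
Denominator leading term: x^2
Divide both by x^2:
lim = (3 + 9/x) / (1 - 7/x^2)
As x -> infinity, the 1/x and 1/x^2 terms vanish:
= 3/1 = 3 = 3.00

3.00


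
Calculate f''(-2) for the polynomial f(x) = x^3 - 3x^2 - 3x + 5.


First derivative:
f'(x) = 3x^2 - 6x - 3
Second derivative:
f''(x) = 6x - 6
Substitute x = -2:
f''(-2) = 6 * (-2) - 6
= -12 - 6
= -18

-18


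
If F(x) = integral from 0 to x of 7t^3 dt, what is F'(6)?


By the Fundamental Theorem of Calculus (Part 1):
If F(x) = integral from 0 to x of f(t) dt, then F'(x) = f(x)
Here f(t) = 7t^3
So F'(x) = 7x^3
Evaluate at x = 6:
F'(6) = 7 * 6^3
= 7 * 216
= 1512

1512


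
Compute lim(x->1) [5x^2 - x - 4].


Since polynomials are continuous, we use direct substitution.
lim(x->1) of 5x^2 - x - 4
= 5 * 1^2 - 1 * 1 - 4
= 5 - 1 - 4
= 0

0


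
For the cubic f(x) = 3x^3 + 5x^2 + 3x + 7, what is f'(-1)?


Differentiate f(x) = 3x^3 + 5x^2 + 3x + 7 term by term:
f'(x) = 9x^2 + 10x + 3
Substitute x = -1:
f'(-1) = 9 * (-1)^2 + 10 * (-1) + 3
= 9 - 10 + 3
= 2

2


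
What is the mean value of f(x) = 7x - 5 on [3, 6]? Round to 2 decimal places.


Average value = 1/(b-a) * integral from a to b of f(x) dx
First compute the integral of 7x - 5:
F(x) = (7/2)x^2 - 5x
F(6) = 7/2 * 36 - 5 * 6 = 96
F(3) = 7/2 * 9 - 5 * 3 = 33/2
Integral = 96 - 33/2 = 159/2
Average = (159/2) / (6 - 3) = (159/2) / 3
= 53/2 = 26.50

26.50


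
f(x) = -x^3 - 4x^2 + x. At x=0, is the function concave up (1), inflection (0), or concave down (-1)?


Concavity is determined by the sign of f''(x).
f(x) = -x^3 - 4x^2 + x
f'(x) = -3x^2 - 8x + 1
f''(x) = -6x - 8
f''(0) = -6 * 0 - 8
= 0 - 8
= -8
Since f''(0) < 0, the function is concave down (-1)

-1


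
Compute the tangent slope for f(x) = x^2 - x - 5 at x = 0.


The slope of the tangent line equals f'(x) at the point.
f(x) = x^2 - x - 5
f'(x) = 2x - 1
At x = 0:
f'(0) = 2 * 0 - 1
= 0 - 1
= -1

-1


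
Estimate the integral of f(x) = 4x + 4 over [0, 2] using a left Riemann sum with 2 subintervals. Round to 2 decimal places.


Left Riemann sum uses left endpoints of each subinterval.
Interval: [0, 2], n = 2
dx = (2 - 0) / 2 = 1
Left endpoints: [0, 1]
f values: [4, 8]
Sum = dx * (sum of f values)
= 1 * 12
= 12 = 12.00

12.00


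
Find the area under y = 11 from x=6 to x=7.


The area under a constant function y = 11 is a rectangle.
Width = 7 - 6 = 1
Height = 11
Area = width * height
= 1 * 11
= 11

11


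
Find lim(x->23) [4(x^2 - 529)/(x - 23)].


Direct substitution gives 0/0, so we factor the numerator.
Factor: 4(x^2 - 529) = 4 * (x - 23)(x + 23)
Cancel the common factor (x - 23):
4(x^2 - 529)/(x - 23) = 4 * (x + 23)
Now substitute x = 23:
= 4 * (23 + 23) = 184

184


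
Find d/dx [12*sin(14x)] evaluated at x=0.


Apply the chain rule to differentiate 12*sin(14x):
d/dx [12*sin(14x)]
= 12 * cos(14x) * d/dx(14x)
= 12 * 14 * cos(14x)
= 168 * cos(14x)
Evaluate at x = 0:
= 168 * cos(0)
= 168 * 1
= 168

168


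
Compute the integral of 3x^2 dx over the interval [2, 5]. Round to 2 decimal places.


Find the antiderivative of 3x^2:
F(x) = 3/3 * x^3
Apply the Fundamental Theorem of Calculus:
F(5) - F(2)
= 3/3 * 5^3 - 3/3 * 2^3
= 3/3 * (125 - 8)
= 3/3 * 117
= 117 = 117.00

117.00


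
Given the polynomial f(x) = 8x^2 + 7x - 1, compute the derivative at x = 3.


Differentiate term by term using power and sum rules:
f(x) = 8x^2 + 7x - 1
f'(x) = 16x + 7
Substitute x = 3:
f'(3) = 16 * 3 + 7
= 48 + 7
= 55

55


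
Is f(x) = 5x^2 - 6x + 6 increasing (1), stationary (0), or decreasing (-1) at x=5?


Compute f'(x) to determine behavior:
f'(x) = 10x - 6
f'(5) = 10 * 5 - 6
= 50 - 6
= 44
Since f'(5) > 0, the function is increasing (1)

1


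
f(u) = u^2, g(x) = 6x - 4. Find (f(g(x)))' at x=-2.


Using the chain rule: (f(g(x)))' = f'(g(x)) * g'(x)
First, find g(-2):
g(-2) = 6 * (-2) - 4 = -16
Next, f'(u) = 2u
And g'(x) = 6
So f'(g(-2)) * g'(-2)
= 2 * (-16) * 6
= -192

-192


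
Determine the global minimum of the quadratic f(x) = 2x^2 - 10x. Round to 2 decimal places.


For a quadratic f(x) = ax^2 + bx + c with a > 0, the minimum is at the vertex.
Vertex x-coordinate: x = -b/(2a)
x = -(-10) / (2 * 2)
x = 10/4 = 5/2
Substitute back to find the minimum value:
f(5/2) = 2 * (5/2)^2 - 10 * (5/2) + 0
= 25/2 - 25 + 0
= -25/2 = -12.50

-12.50


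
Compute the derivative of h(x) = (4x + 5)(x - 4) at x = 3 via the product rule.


Let u(x) = 4x + 5 and v(x) = x - 4
u'(x) = 4
v'(x) = 1
Product rule: h'(x) = u'(x)*v(x) + u(x)*v'(x)
= 4 * (x - 4) + (4x + 5) * 1
At x = 3:
u(3) = 4 * 3 + 5 = 17
v(3) = 1 * 3 - 4 = -1
h'(3) = 4 * (-1) + 17 * 1
= -4 + 17
= 13

13


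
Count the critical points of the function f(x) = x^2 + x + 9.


Find where f'(x) = 0:
f'(x) = 2x + 1
Set f'(x) = 0:
2x + 1 = 0
x = -1 / 2 = -1/2
This is a linear equation in x, so there is exactly one solution.
Number of critical points: 1

1


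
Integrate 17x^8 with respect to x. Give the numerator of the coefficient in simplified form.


Apply the power rule for integration:
integral of ax^n dx = a/(n+1) * x^(n+1) + C
integral of 17x^8 dx
= 17/9 * x^9 + C
The coefficient in lowest terms is 17/9, and its numerator is 17

17


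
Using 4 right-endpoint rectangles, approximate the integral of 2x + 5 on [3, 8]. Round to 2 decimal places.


Right Riemann sum uses right endpoints of each subinterval.
Interval: [3, 8], n = 4
dx = (8 - 3) / 4 = 5/4
Right endpoints: [17/4, 11/2, 27/4, 8]
f values: [27/2, 16, 37/2, 21]
Sum = dx * (sum of f values)
= 5/4 * 69
= 345/4 = 86.25

86.25


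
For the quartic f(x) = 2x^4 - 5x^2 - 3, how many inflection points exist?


Inflection points occur where f''(x) = 0 and concavity changes.
f(x) = 2x^4 - 5x^2 - 3
f'(x) = 8x^3 - 10x
f''(x) = 24x^2 - 10
This is a quadratic in x. Use the discriminant to count real roots.
Discriminant = (0)^2 - 4 * 24 * (-10)
= 0 - (-960)
= 960
Since discriminant > 0, f''(x) = 0 has 2 distinct real solutions.
A quadratic with two distinct real roots changes sign at each root, so concavity changes at both.
Number of inflection points: 2

2


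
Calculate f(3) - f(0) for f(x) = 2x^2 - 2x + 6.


Net change = f(b) - f(a)
f(x) = 2x^2 - 2x + 6
Compute f(3):
f(3) = 2 * 3^2 - 2 * 3 + 6
= 18 - 6 + 6
= 18
Compute f(0):
f(0) = 2 * 0^2 - 2 * 0 + 6
= 0 + 0 + 6
= 6
Net change = 18 - 6 = 12

12


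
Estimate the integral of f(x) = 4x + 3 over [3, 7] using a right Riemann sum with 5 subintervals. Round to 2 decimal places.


Right Riemann sum uses right endpoints of each subinterval.
Interval: [3, 7], n = 5
dx = (7 - 3) / 5 = 4/5
Right endpoints: [19/5, 23/5, 27/5, 31/5, 7]
f values: [91/5, 107/5, 123/5, 139/5, 31]
Sum = dx * (sum of f values)
= 4/5 * 123
= 492/5 = 98.40

98.40


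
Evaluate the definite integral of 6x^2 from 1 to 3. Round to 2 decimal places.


Find the antiderivative of 6x^2:
F(x) = 6/3 * x^3
Apply the Fundamental Theorem of Calculus:
F(3) - F(1)
= 6/3 * 3^3 - 6/3 * 1^3
= 6/3 * (27 - 1)
= 6/3 * 26
= 52 = 52.00

52.00


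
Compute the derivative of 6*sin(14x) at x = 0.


Apply the chain rule to differentiate 6*sin(14x):
d/dx [6*sin(14x)]
= 6 * cos(14x) * d/dx(14x)
= 6 * 14 * cos(14x)
= 84 * cos(14x)
Evaluate at x = 0:
= 84 * cos(0)
= 84 * 1
= 84

84


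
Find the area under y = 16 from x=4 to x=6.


The area under a constant function y = 16 is a rectangle.
Width = 6 - 4 = 2
Height = 16
Area = width * height
= 2 * 16
= 32

32


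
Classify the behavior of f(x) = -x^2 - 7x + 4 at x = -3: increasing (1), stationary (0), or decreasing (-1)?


Compute f'(x) to determine behavior:
f'(x) = -2x - 7
f'(-3) = -2 * (-3) - 7
= 6 - 7
= -1
Since f'(-3) < 0, the function is decreasing (-1)

-1


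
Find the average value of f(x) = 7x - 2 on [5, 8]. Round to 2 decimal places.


Average value = 1/(b-a) * integral from a to b of f(x) dx
First compute the integral of 7x - 2:
F(x) = (7/2)x^2 - 2x
F(8) = 7/2 * 64 - 2 * 8 = 208
F(5) = 7/2 * 25 - 2 * 5 = 155/2
Integral = 208 - 155/2 = 261/2
Average = (261/2) / (8 - 5) = (261/2) / 3
= 87/2 = 43.50

43.50


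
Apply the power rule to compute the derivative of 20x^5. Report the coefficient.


We apply the power rule: d/dx [ax^n] = a*n * x^(n-1)
d/dx [20x^5]
= 20 * 5 * x^(5-1)
= 100x^4
The coefficient is 100

100


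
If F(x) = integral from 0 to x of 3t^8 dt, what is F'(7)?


By the Fundamental Theorem of Calculus (Part 1):
If F(x) = integral from 0 to x of f(t) dt, then F'(x) = f(x)
Here f(t) = 3t^8
So F'(x) = 3x^8
Evaluate at x = 7:
F'(7) = 3 * 7^8
= 3 * 5764801
= 17294403

17294403


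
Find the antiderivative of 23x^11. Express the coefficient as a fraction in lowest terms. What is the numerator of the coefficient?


Apply the power rule for integration:
integral of ax^n dx = a/(n+1) * x^(n+1) + C
integral of 23x^11 dx
= 23/12 * x^12 + C
The coefficient in lowest terms is 23/12, and its numerator is 23

23


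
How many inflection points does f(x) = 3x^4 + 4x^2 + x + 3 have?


Inflection points occur where f''(x) = 0 and concavity changes.
f(x) = 3x^4 + 4x^2 + x + 3
f'(x) = 12x^3 + 8x + 1
f''(x) = 36x^2 + 8
This is a quadratic in x. Use the discriminant to count real roots.
Discriminant = (0)^2 - 4 * 36 * 8
= 0 - 1152
= -1152
Since discriminant < 0, f''(x) = 0 has no real solutions.
Number of inflection points: 0

0


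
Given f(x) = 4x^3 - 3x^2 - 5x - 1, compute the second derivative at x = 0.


First derivative:
f'(x) = 12x^2 - 6x - 5
Second derivative:
f''(x) = 24x - 6
Substitute x = 0:
f''(0) = 24 * 0 - 6
= 0 - 6
= -6

-6


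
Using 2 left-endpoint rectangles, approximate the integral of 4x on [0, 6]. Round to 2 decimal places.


Left Riemann sum uses left endpoints of each subinterval.
Interval: [0, 6], n = 2
dx = (6 - 0) / 2 = 3
Left endpoints: [0, 3]
f values: [0, 12]
Sum = dx * (sum of f values)
= 3 * 12
= 36 = 36.00

36.00


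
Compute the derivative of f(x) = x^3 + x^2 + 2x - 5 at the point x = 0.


Differentiate f(x) = x^3 + x^2 + 2x - 5 term by term:
f'(x) = 3x^2 + 2x + 2
Substitute x = 0:
f'(0) = 3 * 0^2 + 2 * 0 + 2
= 0 + 0 + 2
= 2

2


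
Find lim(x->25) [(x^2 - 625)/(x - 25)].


Direct substitution gives 0/0, so we factor the numerator.
Factor: (x^2 - 625) = (x - 25)(x + 25)
Cancel the common factor (x - 25):
(x^2 - 625)/(x - 25) = (x + 25)
Now substitute x = 25:
= (25 + 25) = 50

50


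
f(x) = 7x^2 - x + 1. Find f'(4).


Differentiate term by term using power and sum rules:
f(x) = 7x^2 - x + 1
f'(x) = 14x - 1
Substitute x = 4:
f'(4) = 14 * 4 - 1
= 56 - 1
= 55

55


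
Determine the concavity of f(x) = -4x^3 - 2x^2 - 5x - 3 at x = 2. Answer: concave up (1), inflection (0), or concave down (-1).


Concavity is determined by the sign of f''(x).
f(x) = -4x^3 - 2x^2 - 5x - 3
f'(x) = -12x^2 - 4x - 5
f''(x) = -24x - 4
f''(2) = -24 * 2 - 4
= -48 - 4
= -52
Since f''(2) < 0, the function is concave down (-1)

-1


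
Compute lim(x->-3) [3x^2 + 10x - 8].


Since polynomials are continuous, we use direct substitution.
lim(x->-3) of 3x^2 + 10x - 8
= 3 * (-3)^2 + 10 * (-3) - 8
= 27 - 30 - 8
= -11

-11


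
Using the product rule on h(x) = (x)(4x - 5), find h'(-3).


Let u(x) = x and v(x) = 4x - 5
u'(x) = 1
v'(x) = 4
Product rule: h'(x) = u'(x)*v(x) + u(x)*v'(x)
= 1 * (4x - 5) + (x) * 4
At x = -3:
u(-3) = 1 * (-3) + 0 = -3
v(-3) = 4 * (-3) - 5 = -17
h'(-3) = 1 * (-17) + (-3) * 4
= -17 - 12
= -29

-29


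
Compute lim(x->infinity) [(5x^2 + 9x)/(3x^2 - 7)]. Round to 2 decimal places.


For limits at infinity with equal-degree polynomials,
we compare leading coefficients.
Numerator leading term: 5x^2
Denominator leading term: 3x^2
Divide both by x^2:
lim = (5 + 9/x) / (3 - 7/x^2)
As x -> infinity, the 1/x and 1/x^2 terms vanish:
= 5/3 ≈ 1.67

1.67


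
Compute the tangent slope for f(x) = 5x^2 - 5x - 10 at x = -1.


The slope of the tangent line equals f'(x) at the point.
f(x) = 5x^2 - 5x - 10
f'(x) = 10x - 5
At x = -1:
f'(-1) = 10 * (-1) - 5
= -10 - 5
= -15

-15


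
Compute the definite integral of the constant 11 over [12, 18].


The integral of a constant k over [a, b] equals k * (b - a).
integral from 12 to 18 of 11 dx
= 11 * (18 - 12)
= 11 * 6
= 66

66


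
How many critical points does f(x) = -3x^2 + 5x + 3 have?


Find where f'(x) = 0:
f'(x) = -6x + 5
Set f'(x) = 0:
-6x + 5 = 0
x = -5 / (-6) = 5/6
This is a linear equation in x, so there is exactly one solution.
Number of critical points: 1

1


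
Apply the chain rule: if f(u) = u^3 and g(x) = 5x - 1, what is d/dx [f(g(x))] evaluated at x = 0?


Using the chain rule: (f(g(x)))' = f'(g(x)) * g'(x)
First, find g(0):
g(0) = 5 * 0 - 1 = -1
Next, f'(u) = 3u^2
And g'(x) = 5
So f'(g(0)) * g'(0)
= 3 * (-1)^2 * 5
= 3 * 1 * 5
= 15

15


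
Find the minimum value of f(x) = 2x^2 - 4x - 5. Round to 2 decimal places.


For a quadratic f(x) = ax^2 + bx + c with a > 0, the minimum is at the vertex.
Vertex x-coordinate: x = -b/(2a)
x = -(-4) / (2 * 2)
x = 4/4 = 1
Substitute back to find the minimum value:
f(1) = 2 * 1^2 - 4 * 1 - 5
= 2 - 4 - 5
= -7 = -7.00

-7.00


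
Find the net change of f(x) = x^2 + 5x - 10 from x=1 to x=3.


Net change = f(b) - f(a)
f(x) = x^2 + 5x - 10
Compute f(3):
f(3) = 1 * 3^2 + 5 * 3 - 10
= 9 + 15 - 10
= 14
Compute f(1):
f(1) = 1 * 1^2 + 5 * 1 - 10
= 1 + 5 - 10
= -4
Net change = 14 - (-4) = 18

18


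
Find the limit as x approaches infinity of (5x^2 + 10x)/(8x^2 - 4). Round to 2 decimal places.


For limits at infinity with equal-degree polynomials,
we compare leading coefficients.
Numerator leading term: 5x^2
Denominator leading term: 8x^2
Divide both by x^2:
lim = (5 + 10/x) / (8 - 4/x^2)
As x -> infinity, the 1/x and 1/x^2 terms vanish:
= 5/8 ≈ 0.63

0.63


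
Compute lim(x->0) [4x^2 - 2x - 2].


Since polynomials are continuous, we use direct substitution.
lim(x->0) of 4x^2 - 2x - 2
= 4 * 0^2 - 2 * 0 - 2
= 0 + 0 - 2
= -2

-2


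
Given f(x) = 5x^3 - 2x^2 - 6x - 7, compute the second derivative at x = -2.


First derivative:
f'(x) = 15x^2 - 4x - 6
Second derivative:
f''(x) = 30x - 4
Substitute x = -2:
f''(-2) = 30 * (-2) - 4
= -60 - 4
= -64

-64


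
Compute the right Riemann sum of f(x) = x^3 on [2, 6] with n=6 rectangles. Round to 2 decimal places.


Right Riemann sum uses right endpoints of each subinterval.
Interval: [2, 6], n = 6
dx = (6 - 2) / 6 = 2/3
Right endpoints: [8/3, 10/3, 4, 14/3, 16/3, 6]
f values: [512/27, 1000/27, 64, 2744/27, 4096/27, 216]
Sum = dx * (sum of f values)
= 2/3 * 1768/3
= 3536/9 ≈ 392.89

392.89


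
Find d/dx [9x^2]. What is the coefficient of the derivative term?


We apply the power rule: d/dx [ax^n] = a*n * x^(n-1)
d/dx [9x^2]
= 9 * 2 * x^(2-1)
= 18x
The coefficient is 18

18


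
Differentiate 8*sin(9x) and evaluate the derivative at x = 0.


Apply the chain rule to differentiate 8*sin(9x):
d/dx [8*sin(9x)]
= 8 * cos(9x) * d/dx(9x)
= 8 * 9 * cos(9x)
= 72 * cos(9x)
Evaluate at x = 0:
= 72 * cos(0)
= 72 * 1
= 72

72


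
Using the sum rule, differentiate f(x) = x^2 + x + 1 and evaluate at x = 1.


Differentiate term by term using power and sum rules:
f(x) = x^2 + x + 1
f'(x) = 2x + 1
Substitute x = 1:
f'(1) = 2 * 1 + 1
= 2 + 1
= 3

3


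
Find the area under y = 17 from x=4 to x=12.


The area under a constant function y = 17 is a rectangle.
Width = 12 - 4 = 8
Height = 17
Area = width * height
= 8 * 17
= 136

136


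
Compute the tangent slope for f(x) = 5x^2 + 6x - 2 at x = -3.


The slope of the tangent line equals f'(x) at the point.
f(x) = 5x^2 + 6x - 2
f'(x) = 10x + 6
At x = -3:
f'(-3) = 10 * (-3) + 6
= -30 + 6
= -24

-24


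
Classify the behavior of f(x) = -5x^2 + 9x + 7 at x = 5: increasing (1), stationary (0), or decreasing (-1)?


Compute f'(x) to determine behavior:
f'(x) = -10x + 9
f'(5) = -10 * 5 + 9
= -50 + 9
= -41
Since f'(5) < 0, the function is decreasing (-1)

-1


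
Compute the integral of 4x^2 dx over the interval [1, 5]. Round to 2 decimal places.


Find the antiderivative of 4x^2:
F(x) = 4/3 * x^3
Apply the Fundamental Theorem of Calculus:
F(5) - F(1)
= 4/3 * 5^3 - 4/3 * 1^3
= 4/3 * (125 - 1)
= 4/3 * 124
= 496/3 ≈ 165.33

165.33


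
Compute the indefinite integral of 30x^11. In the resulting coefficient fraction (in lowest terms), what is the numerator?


Apply the power rule for integration:
integral of ax^n dx = a/(n+1) * x^(n+1) + C
integral of 30x^11 dx
= 30/12 * x^12 + C
= 5/2 * x^12 + C
The coefficient in lowest terms is 5/2, and its numerator is 5

5


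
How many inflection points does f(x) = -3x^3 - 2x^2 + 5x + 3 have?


Inflection points occur where f''(x) = 0 and concavity changes.
f(x) = -3x^3 - 2x^2 + 5x + 3
f'(x) = -9x^2 - 4x + 5
f''(x) = -18x - 4
Set f''(x) = 0:
-18x - 4 = 0
x = 4 / (-18) = -2/9
Since f''(x) is linear (degree 1), it changes sign at this point.
Therefore there is exactly 1 inflection point.

1


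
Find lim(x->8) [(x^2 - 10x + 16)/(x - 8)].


Direct substitution gives 0/0, so we factor the numerator.
Factor: (x^2 - 10x + 16) = (x - 8)(x - 2)
Cancel the common factor (x - 8):
(x^2 - 10x + 16)/(x - 8) = (x - 2)
Now substitute x = 8:
= (8) - (2) = 6

6


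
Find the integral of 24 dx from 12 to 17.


The integral of a constant k over [a, b] equals k * (b - a).
integral from 12 to 17 of 24 dx
= 24 * (17 - 12)
= 24 * 5
= 120

120


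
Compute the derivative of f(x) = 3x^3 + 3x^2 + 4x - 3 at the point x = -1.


Differentiate f(x) = 3x^3 + 3x^2 + 4x - 3 term by term:
f'(x) = 9x^2 + 6x + 4
Substitute x = -1:
f'(-1) = 9 * (-1)^2 + 6 * (-1) + 4
= 9 - 6 + 4
= 7

7


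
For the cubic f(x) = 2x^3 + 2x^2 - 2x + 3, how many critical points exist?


Find where f'(x) = 0:
f(x) = 2x^3 + 2x^2 - 2x + 3
f'(x) = 6x^2 + 4x - 2
This is a quadratic in x. Use the discriminant to count real roots.
Discriminant = (4)^2 - 4 * 6 * (-2)
= 16 - (-48)
= 64
Since discriminant > 0, f'(x) = 0 has 2 real solutions.
Number of critical points: 2

2


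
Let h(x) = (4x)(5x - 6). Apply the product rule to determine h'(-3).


Let u(x) = 4x and v(x) = 5x - 6
u'(x) = 4
v'(x) = 5
Product rule: h'(x) = u'(x)*v(x) + u(x)*v'(x)
= 4 * (5x - 6) + (4x) * 5
At x = -3:
u(-3) = 4 * (-3) + 0 = -12
v(-3) = 5 * (-3) - 6 = -21
h'(-3) = 4 * (-21) + (-12) * 5
= -84 - 60
= -144

-144


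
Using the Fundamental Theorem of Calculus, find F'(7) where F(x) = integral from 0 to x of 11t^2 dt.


By the Fundamental Theorem of Calculus (Part 1):
If F(x) = integral from 0 to x of f(t) dt, then F'(x) = f(x)
Here f(t) = 11t^2
So F'(x) = 11x^2
Evaluate at x = 7:
F'(7) = 11 * 7^2
= 11 * 49
= 539

539


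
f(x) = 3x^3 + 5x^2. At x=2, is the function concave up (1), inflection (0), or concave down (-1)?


Concavity is determined by the sign of f''(x).
f(x) = 3x^3 + 5x^2
f'(x) = 9x^2 + 10x
f''(x) = 18x + 10
f''(2) = 18 * 2 + 10
= 36 + 10
= 46
Since f''(2) > 0, the function is concave up (1)

1


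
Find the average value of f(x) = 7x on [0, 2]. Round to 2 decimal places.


Average value = 1/(b-a) * integral from a to b of f(x) dx
First compute the integral of 7x:
F(x) = (7/2)x^2
F(2) = 7/2 * 4 + 0 * 2 = 14
F(0) = 7/2 * 0 + 0 * 0 = 0
Integral = 14 - 0 = 14
Average = 14 / (2 - 0) = 14 / 2
= 7 = 7.00

7.00


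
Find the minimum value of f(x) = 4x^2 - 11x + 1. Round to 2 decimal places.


For a quadratic f(x) = ax^2 + bx + c with a > 0, the minimum is at the vertex.
Vertex x-coordinate: x = -b/(2a)
x = -(-11) / (2 * 4)
x = 11/8
Substitute back to find the minimum value:
f(11/8) = 4 * (11/8)^2 - 11 * (11/8) + 1
= 121/16 - 121/8 + 1
= -105/16 ≈ -6.56

-6.56


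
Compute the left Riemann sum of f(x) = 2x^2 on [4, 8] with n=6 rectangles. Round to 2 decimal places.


Left Riemann sum uses left endpoints of each subinterval.
Interval: [4, 8], n = 6
dx = (8 - 4) / 6 = 2/3
Left endpoints: [4, 14/3, 16/3, 6, 20/3, 22/3]
f values: [32, 392/9, 512/9, 72, 800/9, 968/9]
Sum = dx * (sum of f values)
= 2/3 * 3608/9
= 7216/27 ≈ 267.26

267.26


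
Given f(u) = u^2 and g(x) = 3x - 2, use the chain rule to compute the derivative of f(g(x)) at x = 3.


Using the chain rule: (f(g(x)))' = f'(g(x)) * g'(x)
First, find g(3):
g(3) = 3 * 3 - 2 = 7
Next, f'(u) = 2u
And g'(x) = 3
So f'(g(3)) * g'(3)
= 2 * 7 * 3
= 42

42


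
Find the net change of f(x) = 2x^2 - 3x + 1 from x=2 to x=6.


Net change = f(b) - f(a)
f(x) = 2x^2 - 3x + 1
Compute f(6):
f(6) = 2 * 6^2 - 3 * 6 + 1
= 72 - 18 + 1
= 55
Compute f(2):
f(2) = 2 * 2^2 - 3 * 2 + 1
= 8 - 6 + 1
= 3
Net change = 55 - 3 = 52

52


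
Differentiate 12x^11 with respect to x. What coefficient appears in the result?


We apply the power rule: d/dx [ax^n] = a*n * x^(n-1)
d/dx [12x^11]
= 12 * 11 * x^(11-1)
= 132x^10
The coefficient is 132

132


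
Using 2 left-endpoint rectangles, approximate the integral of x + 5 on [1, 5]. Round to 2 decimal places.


Left Riemann sum uses left endpoints of each subinterval.
Interval: [1, 5], n = 2
dx = (5 - 1) / 2 = 2
Left endpoints: [1, 3]
f values: [6, 8]
Sum = dx * (sum of f values)
= 2 * 14
= 28 = 28.00

28.00


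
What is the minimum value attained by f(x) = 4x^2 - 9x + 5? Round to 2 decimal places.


For a quadratic f(x) = ax^2 + bx + c with a > 0, the minimum is at the vertex.
Vertex x-coordinate: x = -b/(2a)
x = -(-9) / (2 * 4)
x = 9/8
Substitute back to find the minimum value:
f(9/8) = 4 * (9/8)^2 - 9 * (9/8) + 5
= 81/16 - 81/8 + 5
= -1/16 ≈ -0.06

-0.06


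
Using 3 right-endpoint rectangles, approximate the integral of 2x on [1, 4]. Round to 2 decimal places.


Right Riemann sum uses right endpoints of each subinterval.
Interval: [1, 4], n = 3
dx = (4 - 1) / 3 = 1
Right endpoints: [2, 3, 4]
f values: [4, 6, 8]
Sum = dx * (sum of f values)
= 1 * 18
= 18 = 18.00

18.00


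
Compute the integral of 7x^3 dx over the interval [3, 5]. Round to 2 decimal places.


Find the antiderivative of 7x^3:
F(x) = 7/4 * x^4
Apply the Fundamental Theorem of Calculus:
F(5) - F(3)
= 7/4 * 5^4 - 7/4 * 3^4
= 7/4 * (625 - 81)
= 7/4 * 544
= 952 = 952.00

952.00


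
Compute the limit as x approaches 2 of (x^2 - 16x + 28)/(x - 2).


Direct substitution gives 0/0, so we factor the numerator.
Factor: (x^2 - 16x + 28) = (x - 2)(x - 14)
Cancel the common factor (x - 2):
(x^2 - 16x + 28)/(x - 2) = (x - 14)
Now substitute x = 2:
= (2) - (14) = -12

-12


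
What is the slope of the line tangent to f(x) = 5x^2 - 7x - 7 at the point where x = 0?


The slope of the tangent line equals f'(x) at the point.
f(x) = 5x^2 - 7x - 7
f'(x) = 10x - 7
At x = 0:
f'(0) = 10 * 0 - 7
= 0 - 7
= -7

-7


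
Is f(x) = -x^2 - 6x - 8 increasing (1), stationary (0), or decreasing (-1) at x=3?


Compute f'(x) to determine behavior:
f'(x) = -2x - 6
f'(3) = -2 * 3 - 6
= -6 - 6
= -12
Since f'(3) < 0, the function is decreasing (-1)

-1


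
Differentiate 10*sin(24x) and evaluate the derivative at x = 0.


Apply the chain rule to differentiate 10*sin(24x):
d/dx [10*sin(24x)]
= 10 * cos(24x) * d/dx(24x)
= 10 * 24 * cos(24x)
= 240 * cos(24x)
Evaluate at x = 0:
= 240 * cos(0)
= 240 * 1
= 240

240


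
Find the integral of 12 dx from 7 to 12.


The integral of a constant k over [a, b] equals k * (b - a).
integral from 7 to 12 of 12 dx
= 12 * (12 - 7)
= 12 * 5
= 60

60


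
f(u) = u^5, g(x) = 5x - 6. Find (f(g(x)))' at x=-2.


Using the chain rule: (f(g(x)))' = f'(g(x)) * g'(x)
First, find g(-2):
g(-2) = 5 * (-2) - 6 = -16
Next, f'(u) = 5u^4
And g'(x) = 5
So f'(g(-2)) * g'(-2)
= 5 * (-16)^4 * 5
= 5 * 65536 * 5
= 1638400

1638400


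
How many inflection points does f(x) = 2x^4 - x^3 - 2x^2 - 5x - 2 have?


Inflection points occur where f''(x) = 0 and concavity changes.
f(x) = 2x^4 - x^3 - 2x^2 - 5x - 2
f'(x) = 8x^3 - 3x^2 - 4x - 5
f''(x) = 24x^2 - 6x - 4
This is a quadratic in x. Use the discriminant to count real roots.
Discriminant = (-6)^2 - 4 * 24 * (-4)
= 36 - (-384)
= 420
Since discriminant > 0, f''(x) = 0 has 2 distinct real solutions.
A quadratic with two distinct real roots changes sign at each root, so concavity changes at both.
Number of inflection points: 2

2


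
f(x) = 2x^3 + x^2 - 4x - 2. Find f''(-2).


First derivative:
f'(x) = 6x^2 + 2x - 4
Second derivative:
f''(x) = 12x + 2
Substitute x = -2:
f''(-2) = 12 * (-2) + 2
= -24 + 2
= -22

-22


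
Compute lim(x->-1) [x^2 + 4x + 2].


Since polynomials are continuous, we use direct substitution.
lim(x->-1) of x^2 + 4x + 2
= 1 * (-1)^2 + 4 * (-1) + 2
= 1 - 4 + 2
= -1

-1


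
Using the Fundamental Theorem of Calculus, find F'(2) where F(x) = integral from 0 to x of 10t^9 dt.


By the Fundamental Theorem of Calculus (Part 1):
If F(x) = integral from 0 to x of f(t) dt, then F'(x) = f(x)
Here f(t) = 10t^9
So F'(x) = 10x^9
Evaluate at x = 2:
F'(2) = 10 * 2^9
= 10 * 512
= 5120

5120


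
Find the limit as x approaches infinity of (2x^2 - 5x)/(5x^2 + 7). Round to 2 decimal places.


For limits at infinity with equal-degree polynomials,
we compare leading coefficients.
Numerator leading term: 2x^2
Denominator leading term: 5x^2
Divide both by x^2:
lim = (2 - 5/x) / (5 + 7/x^2)
As x -> infinity, the 1/x and 1/x^2 terms vanish:
= 2/5 = 0.40

0.40


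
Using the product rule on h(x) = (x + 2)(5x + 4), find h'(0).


Let u(x) = x + 2 and v(x) = 5x + 4
u'(x) = 1
v'(x) = 5
Product rule: h'(x) = u'(x)*v(x) + u(x)*v'(x)
= 1 * (5x + 4) + (x + 2) * 5
At x = 0:
u(0) = 1 * 0 + 2 = 2
v(0) = 5 * 0 + 4 = 4
h'(0) = 1 * 4 + 2 * 5
= 4 + 10
= 14

14


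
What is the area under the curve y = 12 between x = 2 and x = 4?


The area under a constant function y = 12 is a rectangle.
Width = 4 - 2 = 2
Height = 12
Area = width * height
= 2 * 12
= 24

24


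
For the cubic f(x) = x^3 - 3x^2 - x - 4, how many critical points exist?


Find where f'(x) = 0:
f(x) = x^3 - 3x^2 - x - 4
f'(x) = 3x^2 - 6x - 1
This is a quadratic in x. Use the discriminant to count real roots.
Discriminant = (-6)^2 - 4 * 3 * (-1)
= 36 - (-12)
= 48
Since discriminant > 0, f'(x) = 0 has 2 real solutions.
Number of critical points: 2

2


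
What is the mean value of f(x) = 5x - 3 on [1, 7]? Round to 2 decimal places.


Average value = 1/(b-a) * integral from a to b of f(x) dx
First compute the integral of 5x - 3:
F(x) = (5/2)x^2 - 3x
F(7) = 5/2 * 49 - 3 * 7 = 203/2
F(1) = 5/2 * 1 - 3 * 1 = -1/2
Integral = 203/2 - (-1/2) = 102
Average = 102 / (7 - 1) = 102 / 6
= 17 = 17.00

17.00


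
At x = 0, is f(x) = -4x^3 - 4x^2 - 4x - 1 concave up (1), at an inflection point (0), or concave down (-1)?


Concavity is determined by the sign of f''(x).
f(x) = -4x^3 - 4x^2 - 4x - 1
f'(x) = -12x^2 - 8x - 4
f''(x) = -24x - 8
f''(0) = -24 * 0 - 8
= 0 - 8
= -8
Since f''(0) < 0, the function is concave down (-1)

-1


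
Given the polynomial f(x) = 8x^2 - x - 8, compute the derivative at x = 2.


Differentiate term by term using power and sum rules:
f(x) = 8x^2 - x - 8
f'(x) = 16x - 1
Substitute x = 2:
f'(2) = 16 * 2 - 1
= 32 - 1
= 31

31


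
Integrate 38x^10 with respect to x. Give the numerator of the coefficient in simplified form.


Apply the power rule for integration:
integral of ax^n dx = a/(n+1) * x^(n+1) + C
integral of 38x^10 dx
= 38/11 * x^11 + C
The coefficient in lowest terms is 38/11, and its numerator is 38

38


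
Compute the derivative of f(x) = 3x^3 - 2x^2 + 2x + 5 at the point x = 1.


Differentiate f(x) = 3x^3 - 2x^2 + 2x + 5 term by term:
f'(x) = 9x^2 - 4x + 2
Substitute x = 1:
f'(1) = 9 * 1^2 - 4 * 1 + 2
= 9 - 4 + 2
= 7

7


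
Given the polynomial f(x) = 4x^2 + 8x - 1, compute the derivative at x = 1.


Differentiate term by term using power and sum rules:
f(x) = 4x^2 + 8x - 1
f'(x) = 8x + 8
Substitute x = 1:
f'(1) = 8 * 1 + 8
= 8 + 8
= 16

16


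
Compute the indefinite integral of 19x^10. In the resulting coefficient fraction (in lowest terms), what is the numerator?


Apply the power rule for integration:
integral of ax^n dx = a/(n+1) * x^(n+1) + C
integral of 19x^10 dx
= 19/11 * x^11 + C
The coefficient in lowest terms is 19/11, and its numerator is 19

19


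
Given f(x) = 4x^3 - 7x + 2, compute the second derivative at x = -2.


First derivative:
f'(x) = 12x^2 - 7
Second derivative:
f''(x) = 24x
Substitute x = -2:
f''(-2) = 24 * (-2) + 0
= -48 + 0
= -48

-48


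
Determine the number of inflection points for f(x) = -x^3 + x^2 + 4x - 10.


Inflection points occur where f''(x) = 0 and concavity changes.
f(x) = -x^3 + x^2 + 4x - 10
f'(x) = -3x^2 + 2x + 4
f''(x) = -6x + 2
Set f''(x) = 0:
-6x + 2 = 0
x = -2 / (-6) = 1/3
Since f''(x) is linear (degree 1), it changes sign at this point.
Therefore there is exactly 1 inflection point.

1


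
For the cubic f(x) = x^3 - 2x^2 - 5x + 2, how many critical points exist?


Find where f'(x) = 0:
f(x) = x^3 - 2x^2 - 5x + 2
f'(x) = 3x^2 - 4x - 5
This is a quadratic in x. Use the discriminant to count real roots.
Discriminant = (-4)^2 - 4 * 3 * (-5)
= 16 - (-60)
= 76
Since discriminant > 0, f'(x) = 0 has 2 real solutions.
Number of critical points: 2

2


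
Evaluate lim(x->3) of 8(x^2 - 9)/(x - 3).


Direct substitution gives 0/0, so we factor the numerator.
Factor: 8(x^2 - 9) = 8 * (x - 3)(x + 3)
Cancel the common factor (x - 3):
8(x^2 - 9)/(x - 3) = 8 * (x + 3)
Now substitute x = 3:
= 8 * (3 + 3) = 48

48


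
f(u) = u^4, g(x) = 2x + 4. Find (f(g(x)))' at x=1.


Using the chain rule: (f(g(x)))' = f'(g(x)) * g'(x)
First, find g(1):
g(1) = 2 * 1 + 4 = 6
Next, f'(u) = 4u^3
And g'(x) = 2
So f'(g(1)) * g'(1)
= 4 * 6^3 * 2
= 4 * 216 * 2
= 1728

1728


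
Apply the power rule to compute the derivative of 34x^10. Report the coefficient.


We apply the power rule: d/dx [ax^n] = a*n * x^(n-1)
d/dx [34x^10]
= 34 * 10 * x^(10-1)
= 340x^9
The coefficient is 340

340


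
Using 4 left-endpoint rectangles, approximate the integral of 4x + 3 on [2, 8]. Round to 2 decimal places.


Left Riemann sum uses left endpoints of each subinterval.
Interval: [2, 8], n = 4
dx = (8 - 2) / 4 = 3/2
Left endpoints: [2, 7/2, 5, 13/2]
f values: [11, 17, 23, 29]
Sum = dx * (sum of f values)
= 3/2 * 80
= 120 = 120.00

120.00


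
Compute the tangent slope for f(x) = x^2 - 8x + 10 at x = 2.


The slope of the tangent line equals f'(x) at the point.
f(x) = x^2 - 8x + 10
f'(x) = 2x - 8
At x = 2:
f'(2) = 2 * 2 - 8
= 4 - 8
= -4

-4


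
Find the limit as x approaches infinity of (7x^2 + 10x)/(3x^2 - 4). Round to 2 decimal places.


For limits at infinity with equal-degree polynomials,
we compare leading coefficients.
Numerator leading term: 7x^2
Denominator leading term: 3x^2
Divide both by x^2:
lim = (7 + 10/x) / (3 - 4/x^2)
As x -> infinity, the 1/x and 1/x^2 terms vanish:
= 7/3 ≈ 2.33

2.33


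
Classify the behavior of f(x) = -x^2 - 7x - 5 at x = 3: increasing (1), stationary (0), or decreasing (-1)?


Compute f'(x) to determine behavior:
f'(x) = -2x - 7
f'(3) = -2 * 3 - 7
= -6 - 7
= -13
Since f'(3) < 0, the function is decreasing (-1)

-1


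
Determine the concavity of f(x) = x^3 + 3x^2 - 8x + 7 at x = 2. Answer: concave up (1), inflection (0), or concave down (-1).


Concavity is determined by the sign of f''(x).
f(x) = x^3 + 3x^2 - 8x + 7
f'(x) = 3x^2 + 6x - 8
f''(x) = 6x + 6
f''(2) = 6 * 2 + 6
= 12 + 6
= 18
Since f''(2) > 0, the function is concave up (1)

1


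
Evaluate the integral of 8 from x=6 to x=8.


The integral of a constant k over [a, b] equals k * (b - a).
integral from 6 to 8 of 8 dx
= 8 * (8 - 6)
= 8 * 2
= 16

16


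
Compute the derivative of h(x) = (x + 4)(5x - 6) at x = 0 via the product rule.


Let u(x) = x + 4 and v(x) = 5x - 6
u'(x) = 1
v'(x) = 5
Product rule: h'(x) = u'(x)*v(x) + u(x)*v'(x)
= 1 * (5x - 6) + (x + 4) * 5
At x = 0:
u(0) = 1 * 0 + 4 = 4
v(0) = 5 * 0 - 6 = -6
h'(0) = 1 * (-6) + 4 * 5
= -6 + 20
= 14

14


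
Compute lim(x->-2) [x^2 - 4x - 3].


Since polynomials are continuous, we use direct substitution.
lim(x->-2) of x^2 - 4x - 3
= 1 * (-2)^2 - 4 * (-2) - 3
= 4 + 8 - 3
= 9

9


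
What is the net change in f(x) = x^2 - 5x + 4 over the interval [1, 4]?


Net change = f(b) - f(a)
f(x) = x^2 - 5x + 4
Compute f(4):
f(4) = 1 * 4^2 - 5 * 4 + 4
= 16 - 20 + 4
= 0
Compute f(1):
f(1) = 1 * 1^2 - 5 * 1 + 4
= 1 - 5 + 4
= 0
Net change = 0 - 0 = 0

0


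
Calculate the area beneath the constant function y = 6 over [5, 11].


The area under a constant function y = 6 is a rectangle.
Width = 11 - 5 = 6
Height = 6
Area = width * height
= 6 * 6
= 36

36


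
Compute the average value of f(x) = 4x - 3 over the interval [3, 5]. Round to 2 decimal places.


Average value = 1/(b-a) * integral from a to b of f(x) dx
First compute the integral of 4x - 3:
F(x) = 2x^2 - 3x
F(5) = 2 * 25 - 3 * 5 = 35
F(3) = 2 * 9 - 3 * 3 = 9
Integral = 35 - 9 = 26
Average = 26 / (5 - 3) = 26 / 2
= 13 = 13.00

13.00


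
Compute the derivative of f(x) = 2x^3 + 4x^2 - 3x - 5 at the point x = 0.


Differentiate f(x) = 2x^3 + 4x^2 - 3x - 5 term by term:
f'(x) = 6x^2 + 8x - 3
Substitute x = 0:
f'(0) = 6 * 0^2 + 8 * 0 - 3
= 0 + 0 - 3
= -3

-3


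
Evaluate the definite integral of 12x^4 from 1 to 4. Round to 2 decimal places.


Find the antiderivative of 12x^4:
F(x) = 12/5 * x^5
Apply the Fundamental Theorem of Calculus:
F(4) - F(1)
= 12/5 * 4^5 - 12/5 * 1^5
= 12/5 * (1024 - 1)
= 12/5 * 1023
= 12276/5 = 2455.20

2455.20


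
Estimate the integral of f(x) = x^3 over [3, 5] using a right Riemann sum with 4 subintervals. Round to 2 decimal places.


Right Riemann sum uses right endpoints of each subinterval.
Interval: [3, 5], n = 4
dx = (5 - 3) / 4 = 1/2
Right endpoints: [7/2, 4, 9/2, 5]
f values: [343/8, 64, 729/8, 125]
Sum = dx * (sum of f values)
= 1/2 * 323
= 323/2 = 161.50

161.50


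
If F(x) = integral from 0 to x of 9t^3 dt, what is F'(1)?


By the Fundamental Theorem of Calculus (Part 1):
If F(x) = integral from 0 to x of f(t) dt, then F'(x) = f(x)
Here f(t) = 9t^3
So F'(x) = 9x^3
Evaluate at x = 1:
F'(1) = 9 * 1^3
= 9 * 1
= 9

9
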